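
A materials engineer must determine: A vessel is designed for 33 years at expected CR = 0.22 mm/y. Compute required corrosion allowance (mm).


Corrosion allowance = CR × design life
CA = 0.22 * 33 = 7.26 mm

7.26 mm


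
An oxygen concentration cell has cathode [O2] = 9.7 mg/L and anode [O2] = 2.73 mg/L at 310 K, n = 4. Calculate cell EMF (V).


Apply the Nernst concentration-cell relation: E = (RT/nF)*ln(C_cathode/C_anode)
RT/nF = 8.314*310/(4*96485) = 0.00667808 V
ln(9.7/2.73) = 1.26782
E = 0.00667808 * 1.26782 = 0.00847 V

0.00847 V


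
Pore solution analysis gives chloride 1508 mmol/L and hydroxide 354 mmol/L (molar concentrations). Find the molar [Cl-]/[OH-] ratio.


Threshold parameter = [Cl-] / [OH-] (molar basis; both in mmol/L, so units cancel)
Ratio = 1508 / 354 = 4.26

4.26


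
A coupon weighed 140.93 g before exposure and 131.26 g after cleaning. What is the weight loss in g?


Weight loss = initial − final
WL = 140.93 − 131.26 = 9.67 g

9.67 g


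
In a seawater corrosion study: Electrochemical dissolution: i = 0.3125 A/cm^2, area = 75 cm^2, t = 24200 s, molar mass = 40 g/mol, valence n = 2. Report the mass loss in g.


Apply Faraday's law: m = i*A*t*M / (n*F)
Total charge passed Q = i*A*t = 0.3125*75*24200 = 567187.5 C
m = Q*M/(n*F) = 567187.5*40/(2*96485) = 117.57009 g

117.57009 g


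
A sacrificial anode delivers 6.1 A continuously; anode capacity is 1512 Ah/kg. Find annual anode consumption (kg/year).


Annual consumption = current * hours per year / capacity
Rate = 6.1 * 8760 / 1512 = 35.3 kg/year

35.3 kg/year


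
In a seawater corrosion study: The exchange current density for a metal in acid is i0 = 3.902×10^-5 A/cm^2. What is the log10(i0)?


i0 = 3.902×10^-5 A/cm^2
log10(i0) = -4.409

-4.409


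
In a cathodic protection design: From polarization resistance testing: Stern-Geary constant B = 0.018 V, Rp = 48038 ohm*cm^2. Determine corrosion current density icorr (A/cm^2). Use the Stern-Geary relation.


Apply the Stern-Geary relation: icorr = B / Rp
icorr = 0.018 / 48038 = 3.747×10^-7 A/cm^2

3.747×10^-7 A/cm^2


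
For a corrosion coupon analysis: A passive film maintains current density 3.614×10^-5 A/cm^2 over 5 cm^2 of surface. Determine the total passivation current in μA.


I = i_pass * A, then convert A → μA (×10^6)
I = 3.614×10^-5 * 5 * 10^6 = 180.7 μA

180.7 μA


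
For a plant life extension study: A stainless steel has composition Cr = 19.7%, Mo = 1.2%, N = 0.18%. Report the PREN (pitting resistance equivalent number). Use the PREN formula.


Apply the PREN formula: PREN = Cr + 3.3*Mo + 16*N
PREN = 19.7 + 3.3*1.2 + 16*0.18
PREN = 19.7 + 3.96 + 2.88 = 26.54

26.54


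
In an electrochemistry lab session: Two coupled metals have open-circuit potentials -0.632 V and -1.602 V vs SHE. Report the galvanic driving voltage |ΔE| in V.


Driving voltage is the absolute potential difference.
|ΔE| = |-0.632 − (-1.602)| = 0.97 V

0.97 V


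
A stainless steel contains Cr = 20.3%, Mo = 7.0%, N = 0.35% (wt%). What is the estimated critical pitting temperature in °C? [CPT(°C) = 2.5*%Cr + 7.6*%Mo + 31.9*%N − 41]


Apply the ASTM G48 empirical CPT estimate: CPT(°C) = 2.5*%Cr + 7.6*%Mo + 31.9*%N − 41
2.5*20.3 = 50.75; 7.6*7.0 = 53.2; 31.9*0.35 = 11.165
CPT = 50.75 + 53.2 + 11.165 − 41 = 74.115 °C
Rounded to 0.1 °C: CPT ≈ 74.1 °C

74.1 °C


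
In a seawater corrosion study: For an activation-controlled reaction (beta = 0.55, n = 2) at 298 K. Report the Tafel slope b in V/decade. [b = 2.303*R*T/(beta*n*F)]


Apply the Tafel slope relation: b = 2.303*R*T/(beta*n*F)
Numerator: 2.303 * 8.314 * 298 = 5705.85
Denominator: 0.55 * 2 * 96485 = 106133.5
b = 5705.85 / 106133.5 = 0.0538 V/decade

0.0538 V/decade


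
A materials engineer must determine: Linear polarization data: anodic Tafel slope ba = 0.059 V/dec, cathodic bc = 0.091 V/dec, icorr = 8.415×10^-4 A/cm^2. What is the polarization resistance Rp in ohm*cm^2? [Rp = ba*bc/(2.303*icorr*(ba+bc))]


Apply the Stern-Geary equation: Rp = ba*bc / (2.303*icorr*(ba+bc))
ba*bc = 0.059*0.091 = 0.005369
ba+bc = 0.15; 2.303*icorr*(ba+bc) = 2.303*8.415×10^-4*0.15 = 2.9069618×10^-4
Rp = 0.005369 / 2.9069618×10^-4 = 18.47 ohm*cm^2

18.47 ohm*cm^2


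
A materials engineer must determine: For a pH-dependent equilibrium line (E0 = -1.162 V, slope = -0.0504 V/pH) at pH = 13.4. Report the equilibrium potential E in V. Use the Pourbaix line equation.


Apply the Pourbaix line equation: E = E0 + slope*pH
E = -1.162 + (-0.0504)*13.4 = -1.162 + (-0.67536) = -1.83736 V
Rounded to 4 decimal places: E = -1.8374 V

-1.8374 V


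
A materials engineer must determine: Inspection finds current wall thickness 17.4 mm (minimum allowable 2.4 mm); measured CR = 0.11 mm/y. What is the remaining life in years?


Apply the remaining-life relation: RL = (t_current − t_min) / CR
RL = (17.4 − 2.4) / 0.11 = 15.0 / 0.11 = 136.4 years

136.4 years


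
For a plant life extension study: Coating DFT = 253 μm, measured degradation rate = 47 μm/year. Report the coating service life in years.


Service life = thickness / degradation rate
Life = 253 / 47 = 5.4 years

5.4 years


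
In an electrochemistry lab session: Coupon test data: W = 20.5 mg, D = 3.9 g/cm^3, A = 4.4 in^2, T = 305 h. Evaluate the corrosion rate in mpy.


Apply the mpy weight-loss relation: CR = 534 * W / (D * A * T)
Numerator: 534 * 20.5 = 10947.0
Denominator: 3.9 * 4.4 * 305 = 5233.8
CR = 10947.0 / 5233.8 = 2.0916 mpy

2.0916 mpy


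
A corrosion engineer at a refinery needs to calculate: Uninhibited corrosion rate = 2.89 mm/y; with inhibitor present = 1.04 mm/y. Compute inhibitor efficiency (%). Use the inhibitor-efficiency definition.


Apply the inhibitor-efficiency definition: IE = (CR_blank − CR_inh)/CR_blank × 100
IE = (2.89 − 1.04) / 2.89 × 100
IE = 1.85 / 2.89 × 100 = 64.0 %

64.0 %


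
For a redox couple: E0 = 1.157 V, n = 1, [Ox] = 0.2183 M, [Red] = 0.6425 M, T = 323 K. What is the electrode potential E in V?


Apply the Nernst equation: E = E0 + (RT/nF)*ln([Ox]/[Red])
Step 1: RT/nF = 8.314*323/(1*96485) = 0.02783253 V
Step 2: [Ox]/[Red] = 0.2183/0.6425 = 0.339767
Step 3: ln(0.339767) = -1.079495
Step 4: correction = 0.02783253 * -1.079495 = -0.03 V
E = 1.157 + -0.03 = 1.127 V

1.127 V


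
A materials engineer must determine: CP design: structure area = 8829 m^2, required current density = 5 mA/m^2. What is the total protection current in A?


I = area * current density, then convert mA → A (÷1000)
I = 8829 * 5 / 1000 = 44.15 A

44.15 A


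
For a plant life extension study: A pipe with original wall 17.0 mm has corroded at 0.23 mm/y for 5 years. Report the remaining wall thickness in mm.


Remaining wall = original − CR × time
t = 17.0 − 0.23*5 = 17.0 − 1.15 = 15.85 mm

15.85 mm


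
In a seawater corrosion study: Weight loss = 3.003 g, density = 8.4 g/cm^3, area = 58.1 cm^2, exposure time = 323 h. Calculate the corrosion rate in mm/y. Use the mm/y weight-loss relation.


Apply the mm/y weight-loss relation: CR = 87600 * W / (D * A * T)
Numerator: 87600 * 3.003 = 263062.8
Denominator: 8.4 * 58.1 * 323 = 157636.92
CR = 263062.8 / 157636.92 = 1.6688 mm/y

1.6688 mm/y


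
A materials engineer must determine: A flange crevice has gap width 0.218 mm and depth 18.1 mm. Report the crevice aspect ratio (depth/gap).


Aspect ratio = depth / gap
Ratio = 18.1 / 0.218 = 83.0

83.0


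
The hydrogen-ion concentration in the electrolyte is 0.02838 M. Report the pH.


pH = −log10[H+]
pH = −log10(0.02838) = 1.55

1.55


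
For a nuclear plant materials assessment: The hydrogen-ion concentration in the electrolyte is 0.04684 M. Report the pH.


pH = −log10[H+]
pH = −log10(0.04684) = 1.33

1.33


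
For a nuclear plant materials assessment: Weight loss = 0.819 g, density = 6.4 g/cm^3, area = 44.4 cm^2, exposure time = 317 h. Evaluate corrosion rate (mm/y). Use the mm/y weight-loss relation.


Apply the mm/y weight-loss relation: CR = 87600 * W / (D * A * T)
Numerator: 87600 * 0.819 = 71744.4
Denominator: 6.4 * 44.4 * 317 = 90078.72
CR = 71744.4 / 90078.72 = 0.796463 mm/y

0.796463 mm/y


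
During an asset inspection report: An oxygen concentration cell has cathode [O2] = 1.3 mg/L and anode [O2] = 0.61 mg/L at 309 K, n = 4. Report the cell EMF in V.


Apply the Nernst concentration-cell relation: E = (RT/nF)*ln(C_cathode/C_anode)
RT/nF = 8.314*309/(4*96485) = 0.00665654 V
ln(1.3/0.61) = 0.75666
E = 0.00665654 * 0.75666 = 0.00504 V

0.00504 V


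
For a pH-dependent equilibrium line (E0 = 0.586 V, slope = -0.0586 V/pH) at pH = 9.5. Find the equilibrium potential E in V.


Apply the Pourbaix line equation: E = E0 + slope*pH
E = 0.586 + (-0.0586)*9.5 = 0.586 + (-0.5567) = 0.0293 V
Rounded to 3 decimal places: E = 0.029 V

0.029 V


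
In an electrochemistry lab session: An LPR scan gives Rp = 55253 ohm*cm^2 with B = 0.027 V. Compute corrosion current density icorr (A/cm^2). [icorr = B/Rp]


Apply the Stern-Geary relation: icorr = B / Rp
icorr = 0.027 / 55253 = 4.887×10^-7 A/cm^2

4.887×10^-7 A/cm^2


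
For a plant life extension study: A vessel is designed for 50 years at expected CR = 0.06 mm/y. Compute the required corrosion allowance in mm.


Corrosion allowance = CR × design life
CA = 0.06 * 50 = 3.0 mm

3.0 mm


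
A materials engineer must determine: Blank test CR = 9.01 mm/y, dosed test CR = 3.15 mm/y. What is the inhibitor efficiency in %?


Apply the inhibitor-efficiency definition: IE = (CR_blank − CR_inh)/CR_blank × 100
IE = (9.01 − 3.15) / 9.01 × 100
IE = 5.86 / 9.01 × 100 = 65.0 %

65.0 %


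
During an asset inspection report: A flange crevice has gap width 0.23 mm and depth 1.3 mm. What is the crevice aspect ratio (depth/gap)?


Aspect ratio = depth / gap
Ratio = 1.3 / 0.23 = 5.7

5.7


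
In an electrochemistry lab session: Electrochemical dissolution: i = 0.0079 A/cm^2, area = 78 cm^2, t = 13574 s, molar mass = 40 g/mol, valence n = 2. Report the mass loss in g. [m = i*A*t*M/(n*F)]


Apply Faraday's law: m = i*A*t*M / (n*F)
Total charge passed Q = i*A*t = 0.0079*78*13574 = 8364.2988 C
m = Q*M/(n*F) = 8364.2988*40/(2*96485) = 1.7338 g

1.7338 g


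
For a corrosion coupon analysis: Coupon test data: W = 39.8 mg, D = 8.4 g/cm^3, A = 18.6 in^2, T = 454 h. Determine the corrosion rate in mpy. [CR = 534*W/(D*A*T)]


Apply the mpy weight-loss relation: CR = 534 * W / (D * A * T)
Numerator: 534 * 39.8 = 21253.2
Denominator: 8.4 * 18.6 * 454 = 70932.96
CR = 21253.2 / 70932.96 = 0.3 mpy

0.3 mpy


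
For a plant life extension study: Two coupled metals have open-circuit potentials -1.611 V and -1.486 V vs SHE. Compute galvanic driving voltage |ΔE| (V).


Driving voltage is the absolute potential difference.
|ΔE| = |-1.611 − (-1.486)| = 0.125 V

0.125 V


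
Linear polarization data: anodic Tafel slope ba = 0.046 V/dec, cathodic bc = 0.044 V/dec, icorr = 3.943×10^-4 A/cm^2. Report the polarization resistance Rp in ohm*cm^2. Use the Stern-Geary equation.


Apply the Stern-Geary equation: Rp = ba*bc / (2.303*icorr*(ba+bc))
ba*bc = 0.046*0.044 = 0.002024
ba+bc = 0.09; 2.303*icorr*(ba+bc) = 2.303*3.943×10^-4*0.09 = 8.1726561×10^-5
Rp = 0.002024 / 8.1726561×10^-5 = 24.8 ohm*cm^2

24.8 ohm*cm^2


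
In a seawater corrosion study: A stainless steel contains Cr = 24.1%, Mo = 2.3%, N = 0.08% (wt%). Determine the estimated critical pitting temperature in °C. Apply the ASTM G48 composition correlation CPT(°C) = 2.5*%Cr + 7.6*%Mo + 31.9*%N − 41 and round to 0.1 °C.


Apply the ASTM G48 empirical CPT estimate: CPT(°C) = 2.5*%Cr + 7.6*%Mo + 31.9*%N − 41
2.5*24.1 = 60.25; 7.6*2.3 = 17.48; 31.9*0.08 = 2.552
CPT = 60.25 + 17.48 + 2.552 − 41 = 39.282 °C
Rounded to 0.1 °C: CPT ≈ 39.3 °C

39.3 °C


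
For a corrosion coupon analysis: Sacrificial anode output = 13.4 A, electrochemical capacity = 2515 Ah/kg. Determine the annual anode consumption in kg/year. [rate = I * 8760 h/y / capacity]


Annual consumption = current * hours per year / capacity
Rate = 13.4 * 8760 / 2515 = 46.7 kg/year

46.7 kg/year


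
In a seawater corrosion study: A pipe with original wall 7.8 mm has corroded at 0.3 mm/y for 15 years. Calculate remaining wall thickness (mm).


Remaining wall = original − CR × time
t = 7.8 − 0.3*15 = 7.8 − 4.5 = 3.3 mm

3.3 mm


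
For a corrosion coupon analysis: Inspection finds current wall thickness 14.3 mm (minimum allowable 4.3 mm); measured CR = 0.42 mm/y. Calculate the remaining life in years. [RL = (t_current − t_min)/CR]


Apply the remaining-life relation: RL = (t_current − t_min) / CR
RL = (14.3 − 4.3) / 0.42 = 10.0 / 0.42 = 23.8 years

23.8 years


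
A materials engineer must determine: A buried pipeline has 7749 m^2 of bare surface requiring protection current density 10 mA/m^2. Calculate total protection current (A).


I = area * current density, then convert mA → A (÷1000)
I = 7749 * 10 / 1000 = 77.49 A

77.49 A


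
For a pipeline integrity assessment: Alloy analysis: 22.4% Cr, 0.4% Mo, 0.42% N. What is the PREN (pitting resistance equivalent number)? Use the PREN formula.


Apply the PREN formula: PREN = Cr + 3.3*Mo + 16*N
PREN = 22.4 + 3.3*0.4 + 16*0.42
PREN = 22.4 + 1.32 + 6.72 = 30.44

30.44


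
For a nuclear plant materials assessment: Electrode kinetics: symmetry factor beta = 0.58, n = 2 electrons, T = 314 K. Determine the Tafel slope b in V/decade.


Apply the Tafel slope relation: b = 2.303*R*T/(beta*n*F)
Numerator: 2.303 * 8.314 * 314 = 6012.2
Denominator: 0.58 * 2 * 96485 = 111922.6
b = 6012.2 / 111922.6 = 0.054 V/decade

0.054 V/decade


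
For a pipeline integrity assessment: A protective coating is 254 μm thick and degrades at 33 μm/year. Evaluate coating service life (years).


Service life = thickness / degradation rate
Life = 254 / 33 = 7.7 years

7.7 years


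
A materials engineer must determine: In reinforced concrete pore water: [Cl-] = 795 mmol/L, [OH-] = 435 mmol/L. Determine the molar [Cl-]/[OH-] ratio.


Threshold parameter = [Cl-] / [OH-] (molar basis; both in mmol/L, so units cancel)
Ratio = 795 / 435 = 1.83

1.83


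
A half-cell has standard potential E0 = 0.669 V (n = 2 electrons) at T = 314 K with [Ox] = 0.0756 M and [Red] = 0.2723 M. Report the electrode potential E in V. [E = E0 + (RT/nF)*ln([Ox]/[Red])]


Apply the Nernst equation: E = E0 + (RT/nF)*ln([Ox]/[Red])
Step 1: RT/nF = 8.314*314/(2*96485) = 0.01352851 V
Step 2: [Ox]/[Red] = 0.0756/0.2723 = 0.277635
Step 3: ln(0.277635) = -1.281448
Step 4: correction = 0.01352851 * -1.281448 = -0.017 V
E = 0.669 + -0.017 = 0.652 V

0.652 V


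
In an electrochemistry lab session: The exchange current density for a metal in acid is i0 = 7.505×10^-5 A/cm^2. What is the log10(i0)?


i0 = 7.505×10^-5 A/cm^2
log10(i0) = -4.125

-4.125


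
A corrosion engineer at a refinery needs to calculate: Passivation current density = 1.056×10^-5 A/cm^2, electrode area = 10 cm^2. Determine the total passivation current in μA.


I = i_pass * A, then convert A → μA (×10^6)
I = 1.056×10^-5 * 10 * 10^6 = 105.6 μA

105.6 μA


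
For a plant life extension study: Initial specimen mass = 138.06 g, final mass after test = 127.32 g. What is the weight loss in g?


Weight loss = initial − final
WL = 138.06 − 127.32 = 10.74 g

10.74 g


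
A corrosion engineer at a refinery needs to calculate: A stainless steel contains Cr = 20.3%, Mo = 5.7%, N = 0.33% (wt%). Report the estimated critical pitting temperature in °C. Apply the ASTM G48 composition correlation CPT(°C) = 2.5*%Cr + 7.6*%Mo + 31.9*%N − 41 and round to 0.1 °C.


Apply the ASTM G48 empirical CPT estimate: CPT(°C) = 2.5*%Cr + 7.6*%Mo + 31.9*%N − 41
2.5*20.3 = 50.75; 7.6*5.7 = 43.32; 31.9*0.33 = 10.527
CPT = 50.75 + 43.32 + 10.527 − 41 = 63.597 °C
Rounded to 0.1 °C: CPT ≈ 63.6 °C

63.6 °C


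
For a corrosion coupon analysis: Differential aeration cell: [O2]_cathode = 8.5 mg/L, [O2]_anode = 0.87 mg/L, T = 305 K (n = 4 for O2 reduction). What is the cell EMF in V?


Apply the Nernst concentration-cell relation: E = (RT/nF)*ln(C_cathode/C_anode)
RT/nF = 8.314*305/(4*96485) = 0.00657037 V
ln(8.5/0.87) = 2.27933
E = 0.00657037 * 2.27933 = 0.01498 V

0.01498 V


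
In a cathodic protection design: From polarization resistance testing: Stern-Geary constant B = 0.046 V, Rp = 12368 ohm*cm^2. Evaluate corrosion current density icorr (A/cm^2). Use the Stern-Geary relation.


Apply the Stern-Geary relation: icorr = B / Rp
icorr = 0.046 / 12368 = 3.719×10^-6 A/cm^2

3.719×10^-6 A/cm^2


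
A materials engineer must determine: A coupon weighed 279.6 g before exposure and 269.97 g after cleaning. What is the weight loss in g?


Weight loss = initial − final
WL = 279.6 − 269.97 = 9.63 g

9.63 g


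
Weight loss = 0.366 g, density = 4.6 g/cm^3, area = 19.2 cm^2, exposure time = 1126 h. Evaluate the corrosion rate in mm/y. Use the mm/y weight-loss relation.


Apply the mm/y weight-loss relation: CR = 87600 * W / (D * A * T)
Numerator: 87600 * 0.366 = 32061.6
Denominator: 4.6 * 19.2 * 1126 = 99448.32
CR = 32061.6 / 99448.32 = 0.3224 mm/y

0.3224 mm/y


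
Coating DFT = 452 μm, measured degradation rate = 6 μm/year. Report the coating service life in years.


Service life = thickness / degradation rate
Life = 452 / 6 = 75.3 years

75.3 years


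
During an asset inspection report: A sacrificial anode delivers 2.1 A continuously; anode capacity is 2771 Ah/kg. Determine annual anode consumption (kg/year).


Annual consumption = current * hours per year / capacity
Rate = 2.1 * 8760 / 2771 = 6.6 kg/year

6.6 kg/year


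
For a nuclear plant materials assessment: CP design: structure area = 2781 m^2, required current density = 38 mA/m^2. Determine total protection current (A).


I = area * current density, then convert mA → A (÷1000)
I = 2781 * 38 / 1000 = 105.68 A

105.68 A


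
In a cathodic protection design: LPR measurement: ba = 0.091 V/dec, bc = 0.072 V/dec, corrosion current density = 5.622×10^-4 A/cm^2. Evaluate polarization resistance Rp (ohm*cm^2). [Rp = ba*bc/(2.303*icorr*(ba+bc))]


Apply the Stern-Geary equation: Rp = ba*bc / (2.303*icorr*(ba+bc))
ba*bc = 0.091*0.072 = 0.006552
ba+bc = 0.163; 2.303*icorr*(ba+bc) = 2.303*5.622×10^-4*0.163 = 2.110437×10^-4
Rp = 0.006552 / 2.110437×10^-4 = 31.0 ohm*cm^2

31.0 ohm*cm^2


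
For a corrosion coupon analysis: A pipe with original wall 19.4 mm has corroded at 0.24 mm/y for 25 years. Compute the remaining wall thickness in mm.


Remaining wall = original − CR × time
t = 19.4 − 0.24*25 = 19.4 − 6.0 = 13.4 mm

13.4 mm


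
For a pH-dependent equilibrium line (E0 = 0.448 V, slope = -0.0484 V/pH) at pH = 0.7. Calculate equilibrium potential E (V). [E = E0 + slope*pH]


Apply the Pourbaix line equation: E = E0 + slope*pH
E = 0.448 + (-0.0484)*0.7 = 0.448 + (-0.03388) = 0.41412 V
Rounded to 4 decimal places: E = 0.4141 V

0.4141 V


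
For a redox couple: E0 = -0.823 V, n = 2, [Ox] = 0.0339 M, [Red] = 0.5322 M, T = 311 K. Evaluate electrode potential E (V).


Apply the Nernst equation: E = E0 + (RT/nF)*ln([Ox]/[Red])
Step 1: RT/nF = 8.314*311/(2*96485) = 0.01339925 V
Step 2: [Ox]/[Red] = 0.0339/0.5322 = 0.063698
Step 3: ln(0.063698) = -2.753602
Step 4: correction = 0.01339925 * -2.753602 = -0.037 V
E = -0.823 + -0.037 = -0.86 V

-0.86 V


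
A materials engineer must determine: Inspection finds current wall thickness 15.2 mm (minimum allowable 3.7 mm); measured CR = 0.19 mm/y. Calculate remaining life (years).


Apply the remaining-life relation: RL = (t_current − t_min) / CR
RL = (15.2 − 3.7) / 0.19 = 11.5 / 0.19 = 60.5 years

60.5 years


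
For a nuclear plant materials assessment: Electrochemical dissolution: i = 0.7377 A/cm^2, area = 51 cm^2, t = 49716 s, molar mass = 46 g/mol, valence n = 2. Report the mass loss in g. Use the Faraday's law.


Apply Faraday's law: m = i*A*t*M / (n*F)
Total charge passed Q = i*A*t = 0.7377*51*49716 = 1870450.1532 C
m = Q*M/(n*F) = 1870450.1532*46/(2*96485) = 445.87608 g

445.87608 g


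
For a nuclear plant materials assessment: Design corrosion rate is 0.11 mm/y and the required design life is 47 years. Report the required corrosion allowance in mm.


Corrosion allowance = CR × design life
CA = 0.11 * 47 = 5.17 mm

5.17 mm


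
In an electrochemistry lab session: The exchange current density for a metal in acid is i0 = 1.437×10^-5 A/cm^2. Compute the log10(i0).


i0 = 1.437×10^-5 A/cm^2
log10(i0) = -4.843

-4.843


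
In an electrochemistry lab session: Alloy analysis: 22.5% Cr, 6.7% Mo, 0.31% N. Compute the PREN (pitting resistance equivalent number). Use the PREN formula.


Apply the PREN formula: PREN = Cr + 3.3*Mo + 16*N
PREN = 22.5 + 3.3*6.7 + 16*0.31
PREN = 22.5 + 22.11 + 4.96 = 49.57

49.57


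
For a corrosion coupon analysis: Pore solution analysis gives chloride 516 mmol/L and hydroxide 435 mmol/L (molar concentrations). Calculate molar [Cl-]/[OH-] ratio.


Threshold parameter = [Cl-] / [OH-] (molar basis; both in mmol/L, so units cancel)
Ratio = 516 / 435 = 1.19

1.19


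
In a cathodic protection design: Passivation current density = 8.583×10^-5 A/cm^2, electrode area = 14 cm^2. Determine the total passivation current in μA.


I = i_pass * A, then convert A → μA (×10^6)
I = 8.583×10^-5 * 14 * 10^6 = 1201.62 μA

1201.62 μA


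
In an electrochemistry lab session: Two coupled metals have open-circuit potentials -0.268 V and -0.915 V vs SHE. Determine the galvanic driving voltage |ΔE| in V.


Driving voltage is the absolute potential difference.
|ΔE| = |-0.268 − (-0.915)| = 0.647 V

0.647 V


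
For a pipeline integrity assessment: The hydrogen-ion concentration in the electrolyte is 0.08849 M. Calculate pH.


pH = −log10[H+]
pH = −log10(0.08849) = 1.05

1.05


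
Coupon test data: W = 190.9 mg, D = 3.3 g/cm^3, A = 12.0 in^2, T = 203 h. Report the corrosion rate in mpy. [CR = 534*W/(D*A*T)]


Apply the mpy weight-loss relation: CR = 534 * W / (D * A * T)
Numerator: 534 * 190.9 = 101940.6
Denominator: 3.3 * 12.0 * 203 = 8038.8
CR = 101940.6 / 8038.8 = 12.681 mpy

12.681 mpy


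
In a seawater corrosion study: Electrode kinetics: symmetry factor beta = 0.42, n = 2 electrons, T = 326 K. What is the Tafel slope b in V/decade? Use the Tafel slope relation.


Apply the Tafel slope relation: b = 2.303*R*T/(beta*n*F)
Numerator: 2.303 * 8.314 * 326 = 6241.97
Denominator: 0.42 * 2 * 96485 = 81047.4
b = 6241.97 / 81047.4 = 0.077 V/decade

0.077 V/decade


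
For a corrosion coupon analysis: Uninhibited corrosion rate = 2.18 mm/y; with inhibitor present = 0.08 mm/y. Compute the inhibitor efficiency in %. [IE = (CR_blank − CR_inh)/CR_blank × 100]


Apply the inhibitor-efficiency definition: IE = (CR_blank − CR_inh)/CR_blank × 100
IE = (2.18 − 0.08) / 2.18 × 100
IE = 2.1 / 2.18 × 100 = 96.3 %

96.3 %


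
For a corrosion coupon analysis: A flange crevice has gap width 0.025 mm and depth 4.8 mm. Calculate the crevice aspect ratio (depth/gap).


Aspect ratio = depth / gap
Ratio = 4.8 / 0.025 = 192.0

192.0


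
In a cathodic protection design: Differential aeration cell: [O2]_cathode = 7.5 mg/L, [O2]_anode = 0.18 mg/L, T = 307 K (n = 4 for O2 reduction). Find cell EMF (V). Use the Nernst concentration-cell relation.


Apply the Nernst concentration-cell relation: E = (RT/nF)*ln(C_cathode/C_anode)
RT/nF = 8.314*307/(4*96485) = 0.00661346 V
ln(7.5/0.18) = 3.7297
E = 0.00661346 * 3.7297 = 0.02467 V

0.02467 V


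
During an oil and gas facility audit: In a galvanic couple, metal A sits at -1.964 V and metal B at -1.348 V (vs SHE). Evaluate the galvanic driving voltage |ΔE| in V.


Driving voltage is the absolute potential difference.
|ΔE| = |-1.964 − (-1.348)| = 0.616 V

0.616 V


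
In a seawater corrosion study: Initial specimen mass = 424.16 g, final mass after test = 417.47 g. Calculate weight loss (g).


Weight loss = initial − final
WL = 424.16 − 417.47 = 6.69 g

6.69 g


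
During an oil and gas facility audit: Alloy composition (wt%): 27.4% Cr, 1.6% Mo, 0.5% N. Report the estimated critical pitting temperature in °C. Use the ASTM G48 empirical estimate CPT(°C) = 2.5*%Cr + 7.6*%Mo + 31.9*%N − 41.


Apply the ASTM G48 empirical CPT estimate: CPT(°C) = 2.5*%Cr + 7.6*%Mo + 31.9*%N − 41
2.5*27.4 = 68.5; 7.6*1.6 = 12.16; 31.9*0.5 = 15.95
CPT = 68.5 + 12.16 + 15.95 − 41 = 55.61 °C
Rounded to 0.1 °C: CPT ≈ 55.6 °C

55.6 °C


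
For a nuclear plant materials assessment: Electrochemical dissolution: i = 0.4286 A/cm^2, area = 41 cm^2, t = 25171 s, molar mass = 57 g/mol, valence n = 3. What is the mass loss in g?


Apply Faraday's law: m = i*A*t*M / (n*F)
Total charge passed Q = i*A*t = 0.4286*41*25171 = 442319.9146 C
m = Q*M/(n*F) = 442319.9146*57/(3*96485) = 87.102 g

87.102 g


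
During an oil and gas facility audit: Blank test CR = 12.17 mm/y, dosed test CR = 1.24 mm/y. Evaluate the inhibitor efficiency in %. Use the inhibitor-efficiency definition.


Apply the inhibitor-efficiency definition: IE = (CR_blank − CR_inh)/CR_blank × 100
IE = (12.17 − 1.24) / 12.17 × 100
IE = 10.93 / 12.17 × 100 = 89.8 %

89.8 %


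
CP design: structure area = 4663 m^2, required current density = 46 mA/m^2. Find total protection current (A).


I = area * current density, then convert mA → A (÷1000)
I = 4663 * 46 / 1000 = 214.5 A

214.5 A


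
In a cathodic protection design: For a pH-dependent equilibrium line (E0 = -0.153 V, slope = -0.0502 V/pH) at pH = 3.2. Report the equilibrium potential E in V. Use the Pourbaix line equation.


Apply the Pourbaix line equation: E = E0 + slope*pH
E = -0.153 + (-0.0502)*3.2 = -0.153 + (-0.16064) = -0.31364 V
Rounded to 3 decimal places: E = -0.314 V

-0.314 V


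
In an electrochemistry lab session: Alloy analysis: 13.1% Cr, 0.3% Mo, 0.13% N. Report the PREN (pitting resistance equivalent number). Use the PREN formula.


Apply the PREN formula: PREN = Cr + 3.3*Mo + 16*N
PREN = 13.1 + 3.3*0.3 + 16*0.13
PREN = 13.1 + 0.99 + 2.08 = 16.17

16.17


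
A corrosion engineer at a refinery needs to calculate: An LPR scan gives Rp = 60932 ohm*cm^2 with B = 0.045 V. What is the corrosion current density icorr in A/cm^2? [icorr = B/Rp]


Apply the Stern-Geary relation: icorr = B / Rp
icorr = 0.045 / 60932 = 7.385×10^-7 A/cm^2

7.385×10^-7 A/cm^2


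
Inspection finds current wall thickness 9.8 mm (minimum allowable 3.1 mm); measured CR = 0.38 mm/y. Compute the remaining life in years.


Apply the remaining-life relation: RL = (t_current − t_min) / CR
RL = (9.8 − 3.1) / 0.38 = 6.7 / 0.38 = 17.6 years

17.6 years


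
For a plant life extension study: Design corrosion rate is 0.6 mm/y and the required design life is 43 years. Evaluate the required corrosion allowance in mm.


Corrosion allowance = CR × design life
CA = 0.6 * 43 = 25.8 mm

25.8 mm


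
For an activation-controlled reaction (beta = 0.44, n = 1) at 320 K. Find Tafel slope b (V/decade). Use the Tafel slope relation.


Apply the Tafel slope relation: b = 2.303*R*T/(beta*n*F)
Numerator: 2.303 * 8.314 * 320 = 6127.09
Denominator: 0.44 * 1 * 96485 = 42453.4
b = 6127.09 / 42453.4 = 0.1443 V/decade

0.1443 V/decade


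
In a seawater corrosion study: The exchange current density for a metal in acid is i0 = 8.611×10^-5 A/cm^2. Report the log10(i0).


i0 = 8.611×10^-5 A/cm^2
log10(i0) = -4.065

-4.065


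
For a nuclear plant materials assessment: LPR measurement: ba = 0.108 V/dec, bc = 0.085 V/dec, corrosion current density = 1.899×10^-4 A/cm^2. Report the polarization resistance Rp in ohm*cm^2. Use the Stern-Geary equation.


Apply the Stern-Geary equation: Rp = ba*bc / (2.303*icorr*(ba+bc))
ba*bc = 0.108*0.085 = 0.00918
ba+bc = 0.193; 2.303*icorr*(ba+bc) = 2.303*1.899×10^-4*0.193 = 8.4406562×10^-5
Rp = 0.00918 / 8.4406562×10^-5 = 108.76 ohm*cm^2

108.76 ohm*cm^2


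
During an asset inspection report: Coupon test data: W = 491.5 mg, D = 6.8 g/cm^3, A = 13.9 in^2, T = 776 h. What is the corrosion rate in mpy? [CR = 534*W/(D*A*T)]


Apply the mpy weight-loss relation: CR = 534 * W / (D * A * T)
Numerator: 534 * 491.5 = 262461.0
Denominator: 6.8 * 13.9 * 776 = 73347.52
CR = 262461.0 / 73347.52 = 3.57832 mpy

3.57832 mpy


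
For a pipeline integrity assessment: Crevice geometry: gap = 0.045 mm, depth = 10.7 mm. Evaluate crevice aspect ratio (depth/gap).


Aspect ratio = depth / gap
Ratio = 10.7 / 0.045 = 237.8

237.8


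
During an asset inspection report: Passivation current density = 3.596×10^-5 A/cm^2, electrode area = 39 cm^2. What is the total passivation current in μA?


I = i_pass * A, then convert A → μA (×10^6)
I = 3.596×10^-5 * 39 * 10^6 = 1402.44 μA

1402.44 μA


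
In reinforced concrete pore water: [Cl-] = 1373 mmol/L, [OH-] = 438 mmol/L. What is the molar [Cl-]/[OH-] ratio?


Threshold parameter = [Cl-] / [OH-] (molar basis; both in mmol/L, so units cancel)
Ratio = 1373 / 438 = 3.13

3.13


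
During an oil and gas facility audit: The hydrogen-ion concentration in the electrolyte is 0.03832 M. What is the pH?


pH = −log10[H+]
pH = −log10(0.03832) = 1.42

1.42


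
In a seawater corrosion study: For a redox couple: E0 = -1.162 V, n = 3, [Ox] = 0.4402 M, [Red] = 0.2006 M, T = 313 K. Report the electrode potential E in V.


Apply the Nernst equation: E = E0 + (RT/nF)*ln([Ox]/[Red])
Step 1: RT/nF = 8.314*313/(3*96485) = 0.00899028 V
Step 2: [Ox]/[Red] = 0.4402/0.2006 = 2.194417
Step 3: ln(2.194417) = 0.785916
Step 4: correction = 0.00899028 * 0.785916 = 0.0071 V
E = -1.162 + 0.0071 = -1.1549 V

-1.1549 V


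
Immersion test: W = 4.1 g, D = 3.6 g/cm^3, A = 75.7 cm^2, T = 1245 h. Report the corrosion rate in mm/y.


Apply the mm/y weight-loss relation: CR = 87600 * W / (D * A * T)
Numerator: 87600 * 4.1 = 359160.0
Denominator: 3.6 * 75.7 * 1245 = 339287.4
CR = 359160.0 / 339287.4 = 1.05857 mm/y

1.05857 mm/y


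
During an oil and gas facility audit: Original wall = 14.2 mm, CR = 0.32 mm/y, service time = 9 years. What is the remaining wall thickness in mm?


Remaining wall = original − CR × time
t = 14.2 − 0.32*9 = 14.2 − 2.88 = 11.32 mm

11.32 mm


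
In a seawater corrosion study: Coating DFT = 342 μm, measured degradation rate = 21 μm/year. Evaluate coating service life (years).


Service life = thickness / degradation rate
Life = 342 / 21 = 16.3 years

16.3 years


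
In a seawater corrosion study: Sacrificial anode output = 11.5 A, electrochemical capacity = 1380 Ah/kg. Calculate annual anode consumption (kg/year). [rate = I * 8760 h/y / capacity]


Annual consumption = current * hours per year / capacity
Rate = 11.5 * 8760 / 1380 = 73.0 kg/year

73.0 kg/year


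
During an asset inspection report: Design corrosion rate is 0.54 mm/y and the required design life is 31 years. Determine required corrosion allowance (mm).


Corrosion allowance = CR × design life
CA = 0.54 * 31 = 16.74 mm

16.74 mm


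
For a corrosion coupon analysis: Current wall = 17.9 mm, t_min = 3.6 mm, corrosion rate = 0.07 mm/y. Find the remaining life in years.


Apply the remaining-life relation: RL = (t_current − t_min) / CR
RL = (17.9 − 3.6) / 0.07 = 14.3 / 0.07 = 204.3 years

204.3 years


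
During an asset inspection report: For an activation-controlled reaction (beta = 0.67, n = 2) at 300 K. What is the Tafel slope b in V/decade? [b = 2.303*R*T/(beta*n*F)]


Apply the Tafel slope relation: b = 2.303*R*T/(beta*n*F)
Numerator: 2.303 * 8.314 * 300 = 5744.14
Denominator: 0.67 * 2 * 96485 = 129289.9
b = 5744.14 / 129289.9 = 0.044 V/decade

0.044 V/decade


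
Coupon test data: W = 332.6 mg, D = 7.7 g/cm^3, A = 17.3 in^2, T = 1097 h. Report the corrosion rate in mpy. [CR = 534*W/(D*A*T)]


Apply the mpy weight-loss relation: CR = 534 * W / (D * A * T)
Numerator: 534 * 332.6 = 177608.4
Denominator: 7.7 * 17.3 * 1097 = 146131.37
CR = 177608.4 / 146131.37 = 1.2154 mpy

1.2154 mpy


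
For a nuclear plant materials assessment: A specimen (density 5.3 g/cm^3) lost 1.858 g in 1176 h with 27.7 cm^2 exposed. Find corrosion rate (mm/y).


Apply the mm/y weight-loss relation: CR = 87600 * W / (D * A * T)
Numerator: 87600 * 1.858 = 162760.8
Denominator: 5.3 * 27.7 * 1176 = 172648.56
CR = 162760.8 / 172648.56 = 0.942729 mm/y

0.942729 mm/y


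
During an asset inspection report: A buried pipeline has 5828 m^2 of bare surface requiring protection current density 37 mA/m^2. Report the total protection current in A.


I = area * current density, then convert mA → A (÷1000)
I = 5828 * 37 / 1000 = 215.64 A

215.64 A


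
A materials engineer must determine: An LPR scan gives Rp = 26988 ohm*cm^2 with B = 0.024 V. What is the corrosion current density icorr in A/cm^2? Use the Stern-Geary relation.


Apply the Stern-Geary relation: icorr = B / Rp
icorr = 0.024 / 26988 = 8.893×10^-7 A/cm^2

8.893×10^-7 A/cm^2


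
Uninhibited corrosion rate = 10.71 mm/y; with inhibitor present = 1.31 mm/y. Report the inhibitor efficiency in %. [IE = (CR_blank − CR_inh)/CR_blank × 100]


Apply the inhibitor-efficiency definition: IE = (CR_blank − CR_inh)/CR_blank × 100
IE = (10.71 − 1.31) / 10.71 × 100
IE = 9.4 / 10.71 × 100 = 87.8 %

87.8 %


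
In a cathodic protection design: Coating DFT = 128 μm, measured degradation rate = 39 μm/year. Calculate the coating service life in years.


Service life = thickness / degradation rate
Life = 128 / 39 = 3.3 years

3.3 years


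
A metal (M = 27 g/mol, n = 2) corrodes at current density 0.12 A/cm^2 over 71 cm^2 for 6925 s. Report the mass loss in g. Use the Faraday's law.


Apply Faraday's law: m = i*A*t*M / (n*F)
Total charge passed Q = i*A*t = 0.12*71*6925 = 59001 C
m = Q*M/(n*F) = 59001*27/(2*96485) = 8.25531 g

8.25531 g


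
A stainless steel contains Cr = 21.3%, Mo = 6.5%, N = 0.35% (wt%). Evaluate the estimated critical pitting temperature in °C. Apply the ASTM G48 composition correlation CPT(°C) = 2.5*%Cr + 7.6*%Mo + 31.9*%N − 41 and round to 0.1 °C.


Apply the ASTM G48 empirical CPT estimate: CPT(°C) = 2.5*%Cr + 7.6*%Mo + 31.9*%N − 41
2.5*21.3 = 53.25; 7.6*6.5 = 49.4; 31.9*0.35 = 11.165
CPT = 53.25 + 49.4 + 11.165 − 41 = 72.815 °C
Rounded to 0.1 °C: CPT ≈ 72.8 °C

72.8 °C


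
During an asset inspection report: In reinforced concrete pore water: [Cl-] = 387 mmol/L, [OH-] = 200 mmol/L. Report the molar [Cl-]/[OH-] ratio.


Threshold parameter = [Cl-] / [OH-] (molar basis; both in mmol/L, so units cancel)
Ratio = 387 / 200 = 1.94

1.94


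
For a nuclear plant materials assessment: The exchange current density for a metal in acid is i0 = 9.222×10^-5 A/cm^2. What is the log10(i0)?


i0 = 9.222×10^-5 A/cm^2
log10(i0) = -4.035

-4.035


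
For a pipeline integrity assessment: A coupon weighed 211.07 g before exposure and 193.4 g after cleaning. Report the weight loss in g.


Weight loss = initial − final
WL = 211.07 − 193.4 = 17.67 g

17.67 g


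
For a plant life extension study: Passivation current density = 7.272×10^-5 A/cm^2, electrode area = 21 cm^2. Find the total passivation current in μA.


I = i_pass * A, then convert A → μA (×10^6)
I = 7.272×10^-5 * 21 * 10^6 = 1527.12 μA

1527.12 μA


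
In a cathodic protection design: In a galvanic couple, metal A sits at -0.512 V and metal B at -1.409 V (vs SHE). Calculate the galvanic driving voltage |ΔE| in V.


Driving voltage is the absolute potential difference.
|ΔE| = |-0.512 − (-1.409)| = 0.897 V

0.897 V


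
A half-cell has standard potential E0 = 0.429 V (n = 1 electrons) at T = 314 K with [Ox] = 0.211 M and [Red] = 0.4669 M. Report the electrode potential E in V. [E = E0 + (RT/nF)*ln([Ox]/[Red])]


Apply the Nernst equation: E = E0 + (RT/nF)*ln([Ox]/[Red])
Step 1: RT/nF = 8.314*314/(1*96485) = 0.02705701 V
Step 2: [Ox]/[Red] = 0.211/0.4669 = 0.451917
Step 3: ln(0.451917) = -0.794257
Step 4: correction = 0.02705701 * -0.794257 = -0.021 V
E = 0.429 + -0.021 = 0.408 V

0.408 V


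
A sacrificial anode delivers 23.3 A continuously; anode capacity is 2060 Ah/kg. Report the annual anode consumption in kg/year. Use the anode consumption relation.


Annual consumption = current * hours per year / capacity
Rate = 23.3 * 8760 / 2060 = 99.1 kg/year

99.1 kg/year


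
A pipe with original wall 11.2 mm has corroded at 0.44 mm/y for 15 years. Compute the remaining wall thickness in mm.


Remaining wall = original − CR × time
t = 11.2 − 0.44*15 = 11.2 − 6.6 = 4.6 mm

4.6 mm


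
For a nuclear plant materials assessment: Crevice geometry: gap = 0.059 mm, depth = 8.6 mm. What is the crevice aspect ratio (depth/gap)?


Aspect ratio = depth / gap
Ratio = 8.6 / 0.059 = 145.8

145.8


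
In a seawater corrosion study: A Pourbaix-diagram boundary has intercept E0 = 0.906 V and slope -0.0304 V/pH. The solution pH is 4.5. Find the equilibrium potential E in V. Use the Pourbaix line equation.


Apply the Pourbaix line equation: E = E0 + slope*pH
E = 0.906 + (-0.0304)*4.5 = 0.906 + (-0.1368) = 0.7692 V
Rounded to 3 decimal places: E = 0.769 V

0.769 V


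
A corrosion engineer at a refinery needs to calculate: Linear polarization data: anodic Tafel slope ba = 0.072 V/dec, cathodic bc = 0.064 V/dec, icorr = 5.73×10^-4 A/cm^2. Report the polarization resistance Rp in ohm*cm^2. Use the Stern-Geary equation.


Apply the Stern-Geary equation: Rp = ba*bc / (2.303*icorr*(ba+bc))
ba*bc = 0.072*0.064 = 0.004608
ba+bc = 0.136; 2.303*icorr*(ba+bc) = 2.303*5.73×10^-4*0.136 = 1.7946818×10^-4
Rp = 0.004608 / 1.7946818×10^-4 = 25.68 ohm*cm^2

25.68 ohm*cm^2


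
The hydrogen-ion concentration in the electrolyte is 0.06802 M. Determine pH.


pH = −log10[H+]
pH = −log10(0.06802) = 1.17

1.17


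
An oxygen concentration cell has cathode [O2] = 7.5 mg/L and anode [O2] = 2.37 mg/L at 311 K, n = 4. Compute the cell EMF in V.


Apply the Nernst concentration-cell relation: E = (RT/nF)*ln(C_cathode/C_anode)
RT/nF = 8.314*311/(4*96485) = 0.00669963 V
ln(7.5/2.37) = 1.15201
E = 0.00669963 * 1.15201 = 0.00772 V

0.00772 V


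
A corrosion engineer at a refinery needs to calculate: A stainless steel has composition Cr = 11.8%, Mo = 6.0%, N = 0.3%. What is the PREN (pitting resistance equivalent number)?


Apply the PREN formula: PREN = Cr + 3.3*Mo + 16*N
PREN = 11.8 + 3.3*6.0 + 16*0.3
PREN = 11.8 + 19.8 + 4.8 = 36.4

36.4


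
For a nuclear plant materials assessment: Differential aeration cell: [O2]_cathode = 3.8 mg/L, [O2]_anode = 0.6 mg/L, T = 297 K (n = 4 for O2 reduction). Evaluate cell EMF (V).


Apply the Nernst concentration-cell relation: E = (RT/nF)*ln(C_cathode/C_anode)
RT/nF = 8.314*297/(4*96485) = 0.00639804 V
ln(3.8/0.6) = 1.84583
E = 0.00639804 * 1.84583 = 0.01181 V

0.01181 V


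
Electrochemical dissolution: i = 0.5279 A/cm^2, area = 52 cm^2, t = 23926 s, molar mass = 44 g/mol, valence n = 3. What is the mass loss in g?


Apply Faraday's law: m = i*A*t*M / (n*F)
Total charge passed Q = i*A*t = 0.5279*52*23926 = 656787.8408 C
m = Q*M/(n*F) = 656787.8408*44/(3*96485) = 99.838 g

99.838 g


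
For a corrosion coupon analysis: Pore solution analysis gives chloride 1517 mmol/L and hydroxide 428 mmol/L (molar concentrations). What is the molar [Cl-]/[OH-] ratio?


Threshold parameter = [Cl-] / [OH-] (molar basis; both in mmol/L, so units cancel)
Ratio = 1517 / 428 = 3.54

3.54


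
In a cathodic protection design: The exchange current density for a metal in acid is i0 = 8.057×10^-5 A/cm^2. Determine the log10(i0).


i0 = 8.057×10^-5 A/cm^2
log10(i0) = -4.094

-4.094


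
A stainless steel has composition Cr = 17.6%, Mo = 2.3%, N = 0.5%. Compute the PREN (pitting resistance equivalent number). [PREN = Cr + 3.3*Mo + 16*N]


Apply the PREN formula: PREN = Cr + 3.3*Mo + 16*N
PREN = 17.6 + 3.3*2.3 + 16*0.5
PREN = 17.6 + 7.59 + 8.0 = 33.19

33.19
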